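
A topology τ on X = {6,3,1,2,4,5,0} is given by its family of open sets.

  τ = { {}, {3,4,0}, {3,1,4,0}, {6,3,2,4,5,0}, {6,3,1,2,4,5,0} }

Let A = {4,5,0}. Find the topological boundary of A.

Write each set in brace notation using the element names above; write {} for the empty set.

open subsets of A: {}; so int(A) = {}
closure: X∖int(X∖A) = X∖{} = {6,3,1,2,4,5,0}
∂A = {6,3,1,2,4,5,0} minus {} = {6,3,1,2,4,5,0}

{6,3,1,2,4,5,0}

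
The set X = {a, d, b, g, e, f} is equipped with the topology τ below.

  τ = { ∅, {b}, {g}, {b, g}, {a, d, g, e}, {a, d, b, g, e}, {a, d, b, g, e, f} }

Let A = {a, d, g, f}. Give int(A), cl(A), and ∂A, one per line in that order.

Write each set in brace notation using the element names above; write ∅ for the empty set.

opens ⊆ A: ∅, {g}; union → int = {g}
complement {b, e}; its interior {b}; cl(A) = X∖{b} = {a, d, g, e, f}
boundary = {a, d, g, e, f} ∖ {g} = {a, d, e, f}

int(A) = {g}
cl(A)  = {a, d, g, e, f}
∂A     = {a, d, e, f}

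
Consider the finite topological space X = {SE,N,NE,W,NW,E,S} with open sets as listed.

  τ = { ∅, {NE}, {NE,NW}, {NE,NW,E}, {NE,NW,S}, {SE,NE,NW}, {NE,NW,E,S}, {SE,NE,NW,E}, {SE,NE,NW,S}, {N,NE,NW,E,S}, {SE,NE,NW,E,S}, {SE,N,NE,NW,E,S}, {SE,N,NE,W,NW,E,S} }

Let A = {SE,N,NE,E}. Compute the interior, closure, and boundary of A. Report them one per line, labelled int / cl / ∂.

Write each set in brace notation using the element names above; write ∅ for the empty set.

opens ⊆ A: ∅, {NE}; union → int = {NE}
complement {W,NW,S}; its interior ∅; cl(A) = X∖∅ = {SE,N,NE,W,NW,E,S}
boundary = {SE,N,NE,W,NW,E,S} ∖ {NE} = {SE,N,W,NW,E,S}

int(A) = {NE}
cl(A)  = {SE,N,NE,W,NW,E,S}
∂A     = {SE,N,W,NW,E,S}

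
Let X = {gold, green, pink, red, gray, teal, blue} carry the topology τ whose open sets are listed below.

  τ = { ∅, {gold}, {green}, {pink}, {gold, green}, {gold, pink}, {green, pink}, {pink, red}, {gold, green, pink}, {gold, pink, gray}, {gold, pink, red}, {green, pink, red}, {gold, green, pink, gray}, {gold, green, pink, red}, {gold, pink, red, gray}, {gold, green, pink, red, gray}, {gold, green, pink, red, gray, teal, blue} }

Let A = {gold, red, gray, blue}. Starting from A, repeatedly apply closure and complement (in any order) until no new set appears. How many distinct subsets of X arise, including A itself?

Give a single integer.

cl via duality: int({green, pink, teal}) = {green, pink}, so X∖{green, pink} = {gold, red, gray, teal, blue}
Write k for closure, c for complement:
  1. A     = {gold, red, gray, blue}
  2. kA    = {gold, red, gray, teal, blue}
  3. cA    = {green, pink, teal}
  4. ckA   = {green, pink}
  5. kcA   = {green, pink, red, gray, teal, blue}
  6. ckcA  = {gold}
  7. kckcA = {gold, gray, teal, blue}
  8. ckckcA = {green, pink, red}
applying k or c yields no new set

8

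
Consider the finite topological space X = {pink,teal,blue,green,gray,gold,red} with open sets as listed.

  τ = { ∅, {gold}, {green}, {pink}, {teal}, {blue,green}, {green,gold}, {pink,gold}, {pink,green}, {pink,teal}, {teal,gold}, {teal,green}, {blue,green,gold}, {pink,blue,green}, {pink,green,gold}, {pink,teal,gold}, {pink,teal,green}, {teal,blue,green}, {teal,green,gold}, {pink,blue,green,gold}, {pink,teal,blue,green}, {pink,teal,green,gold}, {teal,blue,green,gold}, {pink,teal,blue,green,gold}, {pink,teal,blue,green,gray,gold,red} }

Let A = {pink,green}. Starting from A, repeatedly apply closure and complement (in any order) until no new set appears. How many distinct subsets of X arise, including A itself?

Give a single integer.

6

closure: X∖int(X∖A) = X∖{teal,gold} = {pink,blue,green,gray,red}
Let k=closure and c=complement:
  1. A     = {pink,green}
  2. kA    = {pink,blue,green,gray,red}
  3. cA    = {teal,blue,gray,gold,red}
  4. ckA   = {teal,gold}
  5. kckA  = {teal,gray,gold,red}
  6. ckckA = {pink,blue,green}
— saturated at 6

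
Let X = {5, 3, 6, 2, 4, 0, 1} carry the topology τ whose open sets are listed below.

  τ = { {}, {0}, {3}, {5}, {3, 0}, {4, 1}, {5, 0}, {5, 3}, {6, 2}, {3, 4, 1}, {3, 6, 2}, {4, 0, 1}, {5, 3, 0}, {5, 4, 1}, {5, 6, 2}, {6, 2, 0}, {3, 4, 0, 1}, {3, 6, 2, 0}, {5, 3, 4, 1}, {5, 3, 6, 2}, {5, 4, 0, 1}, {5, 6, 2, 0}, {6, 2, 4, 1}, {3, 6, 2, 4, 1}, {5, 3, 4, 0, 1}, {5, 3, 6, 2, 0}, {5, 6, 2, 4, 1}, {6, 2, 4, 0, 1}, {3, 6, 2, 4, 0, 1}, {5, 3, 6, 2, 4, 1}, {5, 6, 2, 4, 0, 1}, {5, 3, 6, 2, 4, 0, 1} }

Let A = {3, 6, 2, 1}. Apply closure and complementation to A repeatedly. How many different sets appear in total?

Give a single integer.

X∖A={5, 4, 0}, int(X∖A)={5, 0}, hence cl(A)={3, 6, 2, 4, 1}
Orbit (k=closure, c=complement):
  1. A     = {3, 6, 2, 1}
  2. kA    = {3, 6, 2, 4, 1}
  3. cA    = {5, 4, 0}
  4. ckA   = {5, 0}
  5. kcA   = {5, 4, 0, 1}
  6. ckcA  = {3, 6, 2}
(closed under both — stop)

6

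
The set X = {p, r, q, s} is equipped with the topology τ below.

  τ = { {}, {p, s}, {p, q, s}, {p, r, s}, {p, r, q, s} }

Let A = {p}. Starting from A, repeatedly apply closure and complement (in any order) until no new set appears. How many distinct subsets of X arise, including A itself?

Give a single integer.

4

cl via duality: int({r, q, s}) = {}, so X∖{} = {p, r, q, s}
Write k for closure, c for complement:
  1. A     = {p}
  2. kA    = {p, r, q, s}
  3. cA    = {r, q, s}
  4. ckA   = {}
applying k or c yields no new set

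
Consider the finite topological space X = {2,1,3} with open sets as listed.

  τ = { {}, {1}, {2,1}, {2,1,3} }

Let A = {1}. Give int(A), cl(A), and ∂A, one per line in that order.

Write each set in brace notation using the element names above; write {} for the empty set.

int(A) = {1}
cl(A)  = {2,1,3}
∂A     = {2,3}

opens ⊆ A: {}, {1}; union → int = {1}
complement {2,3}; its interior {}; cl(A) = X∖{} = {2,1,3}
boundary = {2,1,3} ∖ {1} = {2,3}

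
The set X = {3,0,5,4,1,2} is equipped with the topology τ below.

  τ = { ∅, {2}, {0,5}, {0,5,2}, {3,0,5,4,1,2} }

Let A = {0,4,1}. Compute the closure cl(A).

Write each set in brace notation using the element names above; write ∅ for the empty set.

{3,0,5,4,1}

X∖A={3,5,2}, int(X∖A)={2}, hence cl(A)={3,0,5,4,1}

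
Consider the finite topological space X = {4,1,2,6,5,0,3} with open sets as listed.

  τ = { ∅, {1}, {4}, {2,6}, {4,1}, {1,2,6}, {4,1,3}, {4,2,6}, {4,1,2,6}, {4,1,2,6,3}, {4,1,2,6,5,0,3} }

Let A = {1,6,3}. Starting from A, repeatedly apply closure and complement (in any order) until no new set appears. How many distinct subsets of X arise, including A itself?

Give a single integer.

10

closure: X∖int(X∖A) = X∖{4} = {1,2,6,5,0,3}
Let k=closure and c=complement:
  1. A     = {1,6,3}
  2. kA    = {1,2,6,5,0,3}
  3. cA    = {4,2,5,0}
  4. ckA   = {4}
  5. kcA   = {4,2,6,5,0,3}
  6. kckA  = {4,5,0,3}
  7. ckcA  = {1}
  8. ckckA = {1,2,6}
  9. kckcA = {1,5,0,3}
  10. ckckcA = {4,2,6}
— saturated at 10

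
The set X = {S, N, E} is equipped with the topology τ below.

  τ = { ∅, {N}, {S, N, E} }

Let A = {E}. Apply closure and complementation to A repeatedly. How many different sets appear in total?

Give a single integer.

X∖A={S, N}, int(X∖A)={N}, hence cl(A)={S, E}
Orbit (k=closure, c=complement):
  1. A     = {E}
  2. kA    = {S, E}
  3. cA    = {S, N}
  4. ckA   = {N}
  5. kcA   = {S, N, E}
  6. ckcA  = ∅
(closed under both — stop)

6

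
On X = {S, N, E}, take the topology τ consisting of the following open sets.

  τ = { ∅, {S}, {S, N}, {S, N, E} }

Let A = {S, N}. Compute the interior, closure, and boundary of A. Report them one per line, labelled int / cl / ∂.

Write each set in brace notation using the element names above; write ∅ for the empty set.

int(A) = {S, N}
cl(A)  = {S, N, E}
∂A     = {E}

interior: largest open inside A is {S, N} (from ∅, {S}, {S, N})
cl via duality: int({E}) = ∅, so X∖∅ = {S, N, E}
cl∖int = {E}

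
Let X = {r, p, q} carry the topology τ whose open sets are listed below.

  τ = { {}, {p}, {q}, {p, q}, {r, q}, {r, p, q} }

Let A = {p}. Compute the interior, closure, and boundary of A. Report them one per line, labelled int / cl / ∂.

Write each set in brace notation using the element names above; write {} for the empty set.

int(A) = {p}
cl(A)  = {p}
∂A     = {}

open subsets of A: {}, {p}; so int(A) = {p}
closure: X∖int(X∖A) = X∖{r, q} = {p}
∂A = {p} minus {p} = {}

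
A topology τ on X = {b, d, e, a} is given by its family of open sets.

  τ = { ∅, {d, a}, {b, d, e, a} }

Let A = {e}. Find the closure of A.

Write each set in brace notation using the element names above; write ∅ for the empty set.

X∖A={b, d, a}, int(X∖A)={d, a}, hence cl(A)={b, e}

{b, e}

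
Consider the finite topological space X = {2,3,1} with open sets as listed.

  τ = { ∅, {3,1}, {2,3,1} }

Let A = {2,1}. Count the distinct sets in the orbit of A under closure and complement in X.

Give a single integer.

4

closure: X∖int(X∖A) = X∖∅ = {2,3,1}
Let k=closure and c=complement:
  1. A     = {2,1}
  2. kA    = {2,3,1}
  3. cA    = {3}
  4. ckA   = ∅
— saturated at 4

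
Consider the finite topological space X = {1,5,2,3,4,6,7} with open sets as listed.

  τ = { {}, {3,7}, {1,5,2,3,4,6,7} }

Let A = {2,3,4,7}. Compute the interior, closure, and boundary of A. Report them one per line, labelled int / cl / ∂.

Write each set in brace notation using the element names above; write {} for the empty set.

opens ⊆ A: {}, {3,7}; union → int = {3,7}
complement {1,5,6}; its interior {}; cl(A) = X∖{} = {1,5,2,3,4,6,7}
boundary = {1,5,2,3,4,6,7} ∖ {3,7} = {1,5,2,4,6}

int(A) = {3,7}
cl(A)  = {1,5,2,3,4,6,7}
∂A     = {1,5,2,4,6}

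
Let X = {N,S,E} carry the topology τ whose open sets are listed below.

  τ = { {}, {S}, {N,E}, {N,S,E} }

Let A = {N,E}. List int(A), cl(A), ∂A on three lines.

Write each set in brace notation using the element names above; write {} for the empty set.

interior: largest open inside A is {N,E} (from {}, {N,E})
cl via duality: int({S}) = {S}, so X∖{S} = {N,E}
cl∖int = {}

int(A) = {N,E}
cl(A)  = {N,E}
∂A     = {}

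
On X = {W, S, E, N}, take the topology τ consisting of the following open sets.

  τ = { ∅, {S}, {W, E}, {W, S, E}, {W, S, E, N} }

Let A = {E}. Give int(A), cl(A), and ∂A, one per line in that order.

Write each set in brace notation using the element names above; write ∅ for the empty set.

int(A) = ∅
cl(A)  = {W, E, N}
∂A     = {W, E, N}

open subsets of A: ∅; so int(A) = ∅
closure: X∖int(X∖A) = X∖{S} = {W, E, N}
∂A = {W, E, N} minus ∅ = {W, E, N}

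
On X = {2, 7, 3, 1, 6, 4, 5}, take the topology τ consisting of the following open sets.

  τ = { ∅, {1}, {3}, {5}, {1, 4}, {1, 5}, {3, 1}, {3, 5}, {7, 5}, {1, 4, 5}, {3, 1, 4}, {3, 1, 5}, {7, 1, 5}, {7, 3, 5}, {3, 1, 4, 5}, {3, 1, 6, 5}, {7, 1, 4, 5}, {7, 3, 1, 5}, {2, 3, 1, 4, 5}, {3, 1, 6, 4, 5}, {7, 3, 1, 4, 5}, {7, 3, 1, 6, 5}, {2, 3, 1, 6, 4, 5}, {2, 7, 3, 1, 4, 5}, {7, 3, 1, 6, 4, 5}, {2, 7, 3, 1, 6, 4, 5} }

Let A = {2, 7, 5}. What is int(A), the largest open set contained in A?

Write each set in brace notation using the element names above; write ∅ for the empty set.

{7, 5}

open subsets of A: ∅, {5}, {7, 5}; so int(A) = {7, 5}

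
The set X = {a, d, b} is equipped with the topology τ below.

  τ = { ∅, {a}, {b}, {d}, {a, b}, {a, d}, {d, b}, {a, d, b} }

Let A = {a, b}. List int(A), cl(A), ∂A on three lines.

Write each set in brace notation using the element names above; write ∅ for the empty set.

interior: largest open inside A is {a, b} (from ∅, {b}, {a}, {a, b})
cl via duality: int({d}) = {d}, so X∖{d} = {a, b}
cl∖int = ∅

int(A) = {a, b}
cl(A)  = {a, b}
∂A     = ∅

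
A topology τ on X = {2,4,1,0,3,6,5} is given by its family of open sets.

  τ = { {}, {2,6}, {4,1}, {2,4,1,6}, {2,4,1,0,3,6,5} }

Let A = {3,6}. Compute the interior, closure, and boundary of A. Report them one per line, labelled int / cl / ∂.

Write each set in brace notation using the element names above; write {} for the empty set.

open subsets of A: {}; so int(A) = {}
closure: X∖int(X∖A) = X∖{4,1} = {2,0,3,6,5}
∂A = {2,0,3,6,5} minus {} = {2,0,3,6,5}

int(A) = {}
cl(A)  = {2,0,3,6,5}
∂A     = {2,0,3,6,5}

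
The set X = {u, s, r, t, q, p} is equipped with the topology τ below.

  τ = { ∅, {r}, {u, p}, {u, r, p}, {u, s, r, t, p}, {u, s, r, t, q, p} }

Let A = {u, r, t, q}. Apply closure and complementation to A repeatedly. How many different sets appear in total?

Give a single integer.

closure: X∖int(X∖A) = X∖∅ = {u, s, r, t, q, p}
Let k=closure and c=complement:
  1. A     = {u, r, t, q}
  2. kA    = {u, s, r, t, q, p}
  3. cA    = {s, p}
  4. ckA   = ∅
  5. kcA   = {u, s, t, q, p}
  6. ckcA  = {r}
  7. kckcA = {s, r, t, q}
  8. ckckcA = {u, p}
— saturated at 8

8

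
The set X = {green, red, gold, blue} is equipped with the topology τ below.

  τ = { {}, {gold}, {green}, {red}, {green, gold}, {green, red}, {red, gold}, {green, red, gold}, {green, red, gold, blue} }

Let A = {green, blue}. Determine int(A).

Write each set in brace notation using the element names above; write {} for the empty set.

{green}

interior: largest open inside A is {green} (from {}, {green})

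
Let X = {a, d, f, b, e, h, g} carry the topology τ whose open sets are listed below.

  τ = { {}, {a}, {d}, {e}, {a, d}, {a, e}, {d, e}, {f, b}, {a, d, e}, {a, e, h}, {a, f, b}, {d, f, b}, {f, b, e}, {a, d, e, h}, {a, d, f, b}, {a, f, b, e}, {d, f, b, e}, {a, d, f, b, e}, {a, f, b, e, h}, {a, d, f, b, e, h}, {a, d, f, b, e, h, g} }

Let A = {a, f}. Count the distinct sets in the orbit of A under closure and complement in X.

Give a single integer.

closure: X∖int(X∖A) = X∖{d, e} = {a, f, b, h, g}
Let k=closure and c=complement:
  1. A     = {a, f}
  2. kA    = {a, f, b, h, g}
  3. cA    = {d, b, e, h, g}
  4. ckA   = {d, e}
  5. kcA   = {d, f, b, e, h, g}
  6. kckA  = {d, e, h, g}
  7. ckcA  = {a}
  8. ckckA = {a, f, b}
  9. kckcA = {a, h, g}
  10. ckckcA = {d, f, b, e}
— saturated at 10

10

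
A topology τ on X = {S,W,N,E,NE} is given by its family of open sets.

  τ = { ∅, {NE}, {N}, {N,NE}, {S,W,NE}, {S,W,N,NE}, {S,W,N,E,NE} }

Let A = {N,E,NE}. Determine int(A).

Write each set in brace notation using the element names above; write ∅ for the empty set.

opens ⊆ A: ∅, {NE}, {N}, {N,NE}; union → int = {N,NE}

{N,NE}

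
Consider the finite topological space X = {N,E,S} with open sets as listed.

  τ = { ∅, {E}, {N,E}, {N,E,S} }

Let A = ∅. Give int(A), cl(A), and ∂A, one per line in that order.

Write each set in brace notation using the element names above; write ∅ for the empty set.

int(A) = ∅
cl(A)  = ∅
∂A     = ∅

interior: largest open inside A is ∅ (from ∅)
cl via duality: int({N,E,S}) = {N,E,S}, so X∖{N,E,S} = ∅
cl∖int = ∅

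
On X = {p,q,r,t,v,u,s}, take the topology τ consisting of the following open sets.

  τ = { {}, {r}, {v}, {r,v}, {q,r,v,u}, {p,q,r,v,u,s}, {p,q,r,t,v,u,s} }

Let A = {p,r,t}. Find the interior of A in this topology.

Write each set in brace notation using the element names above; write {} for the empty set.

open subsets of A: {}, {r}; so int(A) = {r}

{r}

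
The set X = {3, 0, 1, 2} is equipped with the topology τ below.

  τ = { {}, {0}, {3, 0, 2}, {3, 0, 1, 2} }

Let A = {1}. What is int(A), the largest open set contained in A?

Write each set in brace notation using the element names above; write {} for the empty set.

U open, U⊆A: {}. int(A) = ⋃ = {}

{}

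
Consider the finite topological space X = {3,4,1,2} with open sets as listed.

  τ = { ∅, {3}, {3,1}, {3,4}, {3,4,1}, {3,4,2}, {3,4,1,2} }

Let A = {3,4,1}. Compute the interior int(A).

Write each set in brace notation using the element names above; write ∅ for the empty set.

{3,4,1}

U open, U⊆A: ∅, {3}, {3,4}, {3,1}, {3,4,1}. int(A) = ⋃ = {3,4,1}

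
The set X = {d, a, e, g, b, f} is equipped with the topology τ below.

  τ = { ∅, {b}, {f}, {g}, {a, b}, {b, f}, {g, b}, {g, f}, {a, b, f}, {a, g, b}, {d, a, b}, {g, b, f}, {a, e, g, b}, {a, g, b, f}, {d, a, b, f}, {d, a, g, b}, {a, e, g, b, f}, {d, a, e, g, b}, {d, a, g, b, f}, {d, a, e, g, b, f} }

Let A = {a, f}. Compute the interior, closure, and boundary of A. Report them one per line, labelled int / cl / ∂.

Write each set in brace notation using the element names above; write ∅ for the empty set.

open subsets of A: ∅, {f}; so int(A) = {f}
closure: X∖int(X∖A) = X∖{g, b} = {d, a, e, f}
∂A = {d, a, e, f} minus {f} = {d, a, e}

int(A) = {f}
cl(A)  = {d, a, e, f}
∂A     = {d, a, e}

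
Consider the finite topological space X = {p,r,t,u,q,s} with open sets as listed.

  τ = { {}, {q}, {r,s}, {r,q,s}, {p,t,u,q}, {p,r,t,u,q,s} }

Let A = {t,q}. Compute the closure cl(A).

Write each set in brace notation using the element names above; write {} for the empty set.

{p,t,u,q}

complement {p,r,u,s}; its interior {r,s}; cl(A) = X∖{r,s} = {p,t,u,q}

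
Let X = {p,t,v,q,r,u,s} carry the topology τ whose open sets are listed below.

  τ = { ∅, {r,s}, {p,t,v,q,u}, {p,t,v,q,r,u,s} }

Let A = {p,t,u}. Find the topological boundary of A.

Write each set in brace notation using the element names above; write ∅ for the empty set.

U open, U⊆A: ∅. int(A) = ⋃ = ∅
X∖A={v,q,r,s}, int(X∖A)={r,s}, hence cl(A)={p,t,v,q,u}
∂A: remove int from cl → {p,t,v,q,u}

{p,t,v,q,u}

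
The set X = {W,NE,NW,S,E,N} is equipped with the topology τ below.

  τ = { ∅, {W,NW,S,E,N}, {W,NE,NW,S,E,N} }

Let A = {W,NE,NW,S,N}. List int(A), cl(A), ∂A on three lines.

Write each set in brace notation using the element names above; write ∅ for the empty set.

int(A) = ∅
cl(A)  = {W,NE,NW,S,E,N}
∂A     = {W,NE,NW,S,E,N}

interior: largest open inside A is ∅ (from ∅)
cl via duality: int({E}) = ∅, so X∖∅ = {W,NE,NW,S,E,N}
cl∖int = {W,NE,NW,S,E,N}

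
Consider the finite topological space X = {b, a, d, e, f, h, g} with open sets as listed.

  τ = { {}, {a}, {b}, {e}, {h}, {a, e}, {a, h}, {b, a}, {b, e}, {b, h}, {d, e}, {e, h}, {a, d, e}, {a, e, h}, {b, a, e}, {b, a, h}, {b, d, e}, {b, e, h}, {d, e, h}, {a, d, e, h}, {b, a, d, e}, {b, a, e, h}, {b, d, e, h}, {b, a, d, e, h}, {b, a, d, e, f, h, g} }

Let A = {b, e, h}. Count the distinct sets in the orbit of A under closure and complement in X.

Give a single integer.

cl via duality: int({a, d, f, g}) = {a}, so X∖{a} = {b, d, e, f, h, g}
Write k for closure, c for complement:
  1. A     = {b, e, h}
  2. kA    = {b, d, e, f, h, g}
  3. cA    = {a, d, f, g}
  4. ckA   = {a}
  5. kckA  = {a, f, g}
  6. ckckA = {b, d, e, h}
applying k or c yields no new set

6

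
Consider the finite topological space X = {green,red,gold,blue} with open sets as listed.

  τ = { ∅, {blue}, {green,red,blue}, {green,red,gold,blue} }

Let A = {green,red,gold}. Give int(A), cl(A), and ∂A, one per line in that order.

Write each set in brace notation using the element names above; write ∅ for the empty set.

opens ⊆ A: ∅; union → int = ∅
complement {blue}; its interior {blue}; cl(A) = X∖{blue} = {green,red,gold}
boundary = {green,red,gold} ∖ ∅ = {green,red,gold}

int(A) = ∅
cl(A)  = {green,red,gold}
∂A     = {green,red,gold}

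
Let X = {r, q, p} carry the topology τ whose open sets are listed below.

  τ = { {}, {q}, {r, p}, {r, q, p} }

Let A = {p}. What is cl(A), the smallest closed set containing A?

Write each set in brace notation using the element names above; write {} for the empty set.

X∖A={r, q}, int(X∖A)={q}, hence cl(A)={r, p}

{r, p}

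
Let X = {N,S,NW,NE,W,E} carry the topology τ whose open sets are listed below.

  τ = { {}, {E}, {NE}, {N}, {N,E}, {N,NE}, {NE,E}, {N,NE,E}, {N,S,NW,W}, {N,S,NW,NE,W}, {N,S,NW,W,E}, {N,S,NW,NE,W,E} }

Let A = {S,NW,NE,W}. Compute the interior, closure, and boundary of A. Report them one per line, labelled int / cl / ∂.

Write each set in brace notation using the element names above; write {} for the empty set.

int(A) = {NE}
cl(A)  = {S,NW,NE,W}
∂A     = {S,NW,W}

U open, U⊆A: {}, {NE}. int(A) = ⋃ = {NE}
X∖A={N,E}, int(X∖A)={N,E}, hence cl(A)={S,NW,NE,W}
∂A: remove int from cl → {S,NW,W}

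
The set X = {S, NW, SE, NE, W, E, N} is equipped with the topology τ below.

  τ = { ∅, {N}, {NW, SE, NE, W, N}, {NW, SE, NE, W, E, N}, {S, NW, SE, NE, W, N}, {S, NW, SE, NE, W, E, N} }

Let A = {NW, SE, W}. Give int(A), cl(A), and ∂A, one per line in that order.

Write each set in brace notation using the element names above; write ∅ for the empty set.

int(A) = ∅
cl(A)  = {S, NW, SE, NE, W, E}
∂A     = {S, NW, SE, NE, W, E}

opens ⊆ A: ∅; union → int = ∅
complement {S, NE, E, N}; its interior {N}; cl(A) = X∖{N} = {S, NW, SE, NE, W, E}
boundary = {S, NW, SE, NE, W, E} ∖ ∅ = {S, NW, SE, NE, W, E}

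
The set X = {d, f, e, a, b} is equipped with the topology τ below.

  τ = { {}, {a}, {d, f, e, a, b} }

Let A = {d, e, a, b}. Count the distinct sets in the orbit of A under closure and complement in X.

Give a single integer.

6

X∖A={f}, int(X∖A)={}, hence cl(A)={d, f, e, a, b}
Orbit (k=closure, c=complement):
  1. A     = {d, e, a, b}
  2. kA    = {d, f, e, a, b}
  3. cA    = {f}
  4. ckA   = {}
  5. kcA   = {d, f, e, b}
  6. ckcA  = {a}
(closed under both — stop)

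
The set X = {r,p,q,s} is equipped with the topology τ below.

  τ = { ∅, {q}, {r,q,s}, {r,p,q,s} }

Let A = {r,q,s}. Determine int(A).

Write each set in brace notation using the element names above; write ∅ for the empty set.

opens ⊆ A: ∅, {q}, {r,q,s}; union → int = {r,q,s}

{r,q,s}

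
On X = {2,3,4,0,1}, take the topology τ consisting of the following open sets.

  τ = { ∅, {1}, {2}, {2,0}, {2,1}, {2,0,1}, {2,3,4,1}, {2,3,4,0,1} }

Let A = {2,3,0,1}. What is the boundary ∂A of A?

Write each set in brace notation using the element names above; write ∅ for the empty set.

interior: largest open inside A is {2,0,1} (from ∅, {2}, {1}, {2,1}, {2,0}, {2,0,1})
cl via duality: int({4}) = ∅, so X∖∅ = {2,3,4,0,1}
cl∖int = {3,4}

{3,4}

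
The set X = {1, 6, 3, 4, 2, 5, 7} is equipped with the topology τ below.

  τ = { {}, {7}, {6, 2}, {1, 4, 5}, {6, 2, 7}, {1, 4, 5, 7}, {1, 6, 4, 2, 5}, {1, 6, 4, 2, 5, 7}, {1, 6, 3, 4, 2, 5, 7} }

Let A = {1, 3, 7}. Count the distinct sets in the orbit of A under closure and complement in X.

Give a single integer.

complement {6, 4, 2, 5}; its interior {6, 2}; cl(A) = X∖{6, 2} = {1, 3, 4, 5, 7}
With k = closure, c = complement:
  1. A     = {1, 3, 7}
  2. kA    = {1, 3, 4, 5, 7}
  3. cA    = {6, 4, 2, 5}
  4. ckA   = {6, 2}
  5. kcA   = {1, 6, 3, 4, 2, 5}
  6. kckA  = {6, 3, 2}
  7. ckcA  = {7}
  8. ckckA = {1, 4, 5, 7}
  9. kckcA = {3, 7}
  10. ckckcA = {1, 6, 4, 2, 5}
k, c of each give nothing new

10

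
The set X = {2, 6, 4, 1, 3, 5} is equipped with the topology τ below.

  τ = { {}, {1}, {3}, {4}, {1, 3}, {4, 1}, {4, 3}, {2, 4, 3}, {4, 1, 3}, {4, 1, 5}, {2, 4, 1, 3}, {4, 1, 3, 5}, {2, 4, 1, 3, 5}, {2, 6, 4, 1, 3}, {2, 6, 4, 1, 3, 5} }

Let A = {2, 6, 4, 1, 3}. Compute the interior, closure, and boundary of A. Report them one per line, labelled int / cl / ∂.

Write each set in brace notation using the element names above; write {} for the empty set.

int(A) = {2, 6, 4, 1, 3}
cl(A)  = {2, 6, 4, 1, 3, 5}
∂A     = {5}

interior: largest open inside A is {2, 6, 4, 1, 3} (from {}, {4}, {3}, {1}, {4, 3}, {1, 3}, {4, 1}, {4, 1, 3}, {2, 4, 3}, {2, 4, 1, 3}, {2, 6, 4, 1, 3})
cl via duality: int({5}) = {}, so X∖{} = {2, 6, 4, 1, 3, 5}
cl∖int = {5}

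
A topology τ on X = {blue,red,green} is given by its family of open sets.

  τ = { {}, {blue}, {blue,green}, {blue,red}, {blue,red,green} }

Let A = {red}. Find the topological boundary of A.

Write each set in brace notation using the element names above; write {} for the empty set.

opens ⊆ A: {}; union → int = {}
complement {blue,green}; its interior {blue,green}; cl(A) = X∖{blue,green} = {red}
boundary = {red} ∖ {} = {red}

{red}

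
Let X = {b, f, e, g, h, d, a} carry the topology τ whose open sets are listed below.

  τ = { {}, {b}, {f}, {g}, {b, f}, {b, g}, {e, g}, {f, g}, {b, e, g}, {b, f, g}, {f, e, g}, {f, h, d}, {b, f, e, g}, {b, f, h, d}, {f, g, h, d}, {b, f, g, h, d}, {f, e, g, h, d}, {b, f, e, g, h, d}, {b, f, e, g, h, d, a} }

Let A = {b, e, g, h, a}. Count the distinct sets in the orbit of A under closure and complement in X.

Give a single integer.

8

cl via duality: int({f, d}) = {f}, so X∖{f} = {b, e, g, h, d, a}
Write k for closure, c for complement:
  1. A     = {b, e, g, h, a}
  2. kA    = {b, e, g, h, d, a}
  3. cA    = {f, d}
  4. ckA   = {f}
  5. kcA   = {f, h, d, a}
  6. ckcA  = {b, e, g}
  7. kckcA = {b, e, g, a}
  8. ckckcA = {f, h, d}
applying k or c yields no new set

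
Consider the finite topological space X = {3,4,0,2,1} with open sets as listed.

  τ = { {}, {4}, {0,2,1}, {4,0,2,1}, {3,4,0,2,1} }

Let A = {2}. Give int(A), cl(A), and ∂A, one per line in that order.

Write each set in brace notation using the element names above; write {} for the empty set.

opens ⊆ A: {}; union → int = {}
complement {3,4,0,1}; its interior {4}; cl(A) = X∖{4} = {3,0,2,1}
boundary = {3,0,2,1} ∖ {} = {3,0,2,1}

int(A) = {}
cl(A)  = {3,0,2,1}
∂A     = {3,0,2,1}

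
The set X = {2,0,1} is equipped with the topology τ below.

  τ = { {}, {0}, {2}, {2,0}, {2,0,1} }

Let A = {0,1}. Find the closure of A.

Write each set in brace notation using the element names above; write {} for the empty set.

{0,1}

cl via duality: int({2}) = {2}, so X∖{2} = {0,1}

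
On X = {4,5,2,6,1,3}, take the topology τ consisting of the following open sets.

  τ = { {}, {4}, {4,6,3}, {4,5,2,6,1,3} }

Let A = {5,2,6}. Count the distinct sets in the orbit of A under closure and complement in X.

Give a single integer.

6

complement {4,1,3}; its interior {4}; cl(A) = X∖{4} = {5,2,6,1,3}
With k = closure, c = complement:
  1. A     = {5,2,6}
  2. kA    = {5,2,6,1,3}
  3. cA    = {4,1,3}
  4. ckA   = {4}
  5. kcA   = {4,5,2,6,1,3}
  6. ckcA  = {}
k, c of each give nothing new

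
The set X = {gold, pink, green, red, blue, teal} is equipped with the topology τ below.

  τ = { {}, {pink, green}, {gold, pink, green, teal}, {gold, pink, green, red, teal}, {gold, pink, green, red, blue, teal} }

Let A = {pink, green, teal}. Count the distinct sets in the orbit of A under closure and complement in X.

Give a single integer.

6

X∖A={gold, red, blue}, int(X∖A)={}, hence cl(A)={gold, pink, green, red, blue, teal}
Orbit (k=closure, c=complement):
  1. A     = {pink, green, teal}
  2. kA    = {gold, pink, green, red, blue, teal}
  3. cA    = {gold, red, blue}
  4. ckA   = {}
  5. kcA   = {gold, red, blue, teal}
  6. ckcA  = {pink, green}
(closed under both — stop)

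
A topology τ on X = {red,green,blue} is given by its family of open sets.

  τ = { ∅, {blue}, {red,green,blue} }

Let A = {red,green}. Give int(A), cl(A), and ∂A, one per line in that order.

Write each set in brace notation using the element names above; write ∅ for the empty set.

interior: largest open inside A is ∅ (from ∅)
cl via duality: int({blue}) = {blue}, so X∖{blue} = {red,green}
cl∖int = {red,green}

int(A) = ∅
cl(A)  = {red,green}
∂A     = {red,green}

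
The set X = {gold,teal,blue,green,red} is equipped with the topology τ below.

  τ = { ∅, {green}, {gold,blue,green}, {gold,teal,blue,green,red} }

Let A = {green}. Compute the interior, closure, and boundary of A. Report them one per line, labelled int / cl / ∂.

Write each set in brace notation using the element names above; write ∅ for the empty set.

interior: largest open inside A is {green} (from ∅, {green})
cl via duality: int({gold,teal,blue,red}) = ∅, so X∖∅ = {gold,teal,blue,green,red}
cl∖int = {gold,teal,blue,red}

int(A) = {green}
cl(A)  = {gold,teal,blue,green,red}
∂A     = {gold,teal,blue,red}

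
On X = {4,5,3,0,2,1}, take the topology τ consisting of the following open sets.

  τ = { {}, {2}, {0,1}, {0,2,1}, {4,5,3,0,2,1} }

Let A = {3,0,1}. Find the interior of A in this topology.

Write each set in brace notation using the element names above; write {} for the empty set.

{0,1}

U open, U⊆A: {}, {0,1}. int(A) = ⋃ = {0,1}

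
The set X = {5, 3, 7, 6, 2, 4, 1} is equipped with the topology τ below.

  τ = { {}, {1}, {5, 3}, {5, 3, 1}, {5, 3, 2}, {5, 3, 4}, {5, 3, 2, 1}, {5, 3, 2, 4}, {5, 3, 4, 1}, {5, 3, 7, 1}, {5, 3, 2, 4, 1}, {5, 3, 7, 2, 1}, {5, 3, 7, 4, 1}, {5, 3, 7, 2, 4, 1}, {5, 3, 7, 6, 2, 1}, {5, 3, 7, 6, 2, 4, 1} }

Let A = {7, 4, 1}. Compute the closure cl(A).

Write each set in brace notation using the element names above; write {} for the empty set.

{7, 6, 4, 1}

closure: X∖int(X∖A) = X∖{5, 3, 2} = {7, 6, 4, 1}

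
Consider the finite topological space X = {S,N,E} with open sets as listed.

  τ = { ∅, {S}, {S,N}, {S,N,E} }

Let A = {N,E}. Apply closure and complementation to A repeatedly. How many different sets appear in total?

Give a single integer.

closure: X∖int(X∖A) = X∖{S} = {N,E}
Let k=closure and c=complement:
  1. A     = {N,E}
  2. cA    = {S}
  3. kcA   = {S,N,E}
  4. ckcA  = ∅
— saturated at 4

4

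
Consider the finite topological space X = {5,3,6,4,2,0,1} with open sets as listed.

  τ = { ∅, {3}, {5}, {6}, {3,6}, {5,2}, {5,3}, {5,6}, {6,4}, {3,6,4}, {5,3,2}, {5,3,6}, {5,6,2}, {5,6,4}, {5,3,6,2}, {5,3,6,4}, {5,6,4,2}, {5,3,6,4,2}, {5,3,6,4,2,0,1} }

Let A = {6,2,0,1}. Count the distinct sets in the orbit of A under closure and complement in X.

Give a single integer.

10

cl via duality: int({5,3,4}) = {5,3}, so X∖{5,3} = {6,4,2,0,1}
Write k for closure, c for complement:
  1. A     = {6,2,0,1}
  2. kA    = {6,4,2,0,1}
  3. cA    = {5,3,4}
  4. ckA   = {5,3}
  5. kcA   = {5,3,4,2,0,1}
  6. kckA  = {5,3,2,0,1}
  7. ckcA  = {6}
  8. ckckA = {6,4}
  9. kckcA = {6,4,0,1}
  10. ckckcA = {5,3,2}
applying k or c yields no new set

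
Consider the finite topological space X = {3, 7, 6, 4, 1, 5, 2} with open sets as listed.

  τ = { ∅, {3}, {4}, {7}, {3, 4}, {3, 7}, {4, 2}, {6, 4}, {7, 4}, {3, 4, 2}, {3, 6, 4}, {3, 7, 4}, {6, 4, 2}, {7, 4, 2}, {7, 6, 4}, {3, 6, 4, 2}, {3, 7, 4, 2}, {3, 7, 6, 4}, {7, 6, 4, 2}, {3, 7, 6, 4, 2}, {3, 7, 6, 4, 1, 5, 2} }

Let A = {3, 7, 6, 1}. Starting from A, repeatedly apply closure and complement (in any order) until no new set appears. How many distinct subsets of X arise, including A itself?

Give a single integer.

cl via duality: int({4, 5, 2}) = {4, 2}, so X∖{4, 2} = {3, 7, 6, 1, 5}
Write k for closure, c for complement:
  1. A     = {3, 7, 6, 1}
  2. kA    = {3, 7, 6, 1, 5}
  3. cA    = {4, 5, 2}
  4. ckA   = {4, 2}
  5. kcA   = {6, 4, 1, 5, 2}
  6. ckcA  = {3, 7}
  7. kckcA = {3, 7, 1, 5}
  8. ckckcA = {6, 4, 2}
applying k or c yields no new set

8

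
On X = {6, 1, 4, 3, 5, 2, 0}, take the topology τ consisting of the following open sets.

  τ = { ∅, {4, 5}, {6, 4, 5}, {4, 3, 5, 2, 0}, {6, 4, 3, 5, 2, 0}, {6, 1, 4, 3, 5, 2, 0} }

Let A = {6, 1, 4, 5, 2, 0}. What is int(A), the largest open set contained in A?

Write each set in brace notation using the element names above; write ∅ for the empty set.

opens ⊆ A: ∅, {4, 5}, {6, 4, 5}; union → int = {6, 4, 5}

{6, 4, 5}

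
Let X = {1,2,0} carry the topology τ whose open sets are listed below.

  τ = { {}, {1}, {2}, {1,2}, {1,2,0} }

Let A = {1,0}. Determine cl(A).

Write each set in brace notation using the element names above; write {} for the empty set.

{1,0}

X∖A={2}, int(X∖A)={2}, hence cl(A)={1,0}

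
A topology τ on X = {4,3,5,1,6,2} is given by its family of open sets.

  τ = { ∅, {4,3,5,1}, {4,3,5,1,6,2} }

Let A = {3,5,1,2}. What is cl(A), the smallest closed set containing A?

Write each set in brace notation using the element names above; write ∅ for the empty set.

cl via duality: int({4,6}) = ∅, so X∖∅ = {4,3,5,1,6,2}

{4,3,5,1,6,2}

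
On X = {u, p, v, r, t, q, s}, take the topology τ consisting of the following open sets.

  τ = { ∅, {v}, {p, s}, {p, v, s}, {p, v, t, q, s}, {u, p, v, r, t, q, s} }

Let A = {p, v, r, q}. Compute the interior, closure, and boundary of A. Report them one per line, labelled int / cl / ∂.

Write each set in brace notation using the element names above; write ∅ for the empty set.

int(A) = {v}
cl(A)  = {u, p, v, r, t, q, s}
∂A     = {u, p, r, t, q, s}

U open, U⊆A: ∅, {v}. int(A) = ⋃ = {v}
X∖A={u, t, s}, int(X∖A)=∅, hence cl(A)={u, p, v, r, t, q, s}
∂A: remove int from cl → {u, p, r, t, q, s}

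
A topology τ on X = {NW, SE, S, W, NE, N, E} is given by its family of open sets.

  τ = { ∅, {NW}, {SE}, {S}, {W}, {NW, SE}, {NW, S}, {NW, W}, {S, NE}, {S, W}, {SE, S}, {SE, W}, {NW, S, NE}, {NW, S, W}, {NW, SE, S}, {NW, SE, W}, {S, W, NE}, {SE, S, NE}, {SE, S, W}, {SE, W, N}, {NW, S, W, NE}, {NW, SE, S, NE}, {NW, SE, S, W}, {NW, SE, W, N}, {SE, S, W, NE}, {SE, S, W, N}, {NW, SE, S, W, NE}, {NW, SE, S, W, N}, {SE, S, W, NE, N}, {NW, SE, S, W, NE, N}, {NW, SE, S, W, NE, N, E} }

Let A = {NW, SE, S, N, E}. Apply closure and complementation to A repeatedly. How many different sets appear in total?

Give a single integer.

8

X∖A={W, NE}, int(X∖A)={W}, hence cl(A)={NW, SE, S, NE, N, E}
Orbit (k=closure, c=complement):
  1. A     = {NW, SE, S, N, E}
  2. kA    = {NW, SE, S, NE, N, E}
  3. cA    = {W, NE}
  4. ckA   = {W}
  5. kcA   = {W, NE, N, E}
  6. kckA  = {W, N, E}
  7. ckcA  = {NW, SE, S}
  8. ckckA = {NW, SE, S, NE}
(closed under both — stop)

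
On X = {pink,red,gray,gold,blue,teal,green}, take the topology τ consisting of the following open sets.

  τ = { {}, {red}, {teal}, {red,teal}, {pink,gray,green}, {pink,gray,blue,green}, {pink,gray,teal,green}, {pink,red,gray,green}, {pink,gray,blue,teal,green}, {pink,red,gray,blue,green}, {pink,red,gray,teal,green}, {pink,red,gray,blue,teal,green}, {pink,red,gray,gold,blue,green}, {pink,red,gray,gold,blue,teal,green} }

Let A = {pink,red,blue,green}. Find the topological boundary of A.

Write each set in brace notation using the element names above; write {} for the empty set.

open subsets of A: {}, {red}; so int(A) = {red}
closure: X∖int(X∖A) = X∖{teal} = {pink,red,gray,gold,blue,green}
∂A = {pink,red,gray,gold,blue,green} minus {red} = {pink,gray,gold,blue,green}

{pink,gray,gold,blue,green}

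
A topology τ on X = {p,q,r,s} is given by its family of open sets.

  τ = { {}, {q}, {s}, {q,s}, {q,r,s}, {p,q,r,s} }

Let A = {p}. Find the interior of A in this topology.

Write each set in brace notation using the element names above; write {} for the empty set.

interior: largest open inside A is {} (from {})

{}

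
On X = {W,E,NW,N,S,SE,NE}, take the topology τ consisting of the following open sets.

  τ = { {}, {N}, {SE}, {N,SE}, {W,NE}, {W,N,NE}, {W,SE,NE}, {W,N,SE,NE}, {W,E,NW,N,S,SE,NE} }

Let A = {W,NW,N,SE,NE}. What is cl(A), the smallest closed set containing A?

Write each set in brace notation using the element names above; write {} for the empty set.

X∖A={E,S}, int(X∖A)={}, hence cl(A)={W,E,NW,N,S,SE,NE}

{W,E,NW,N,S,SE,NE}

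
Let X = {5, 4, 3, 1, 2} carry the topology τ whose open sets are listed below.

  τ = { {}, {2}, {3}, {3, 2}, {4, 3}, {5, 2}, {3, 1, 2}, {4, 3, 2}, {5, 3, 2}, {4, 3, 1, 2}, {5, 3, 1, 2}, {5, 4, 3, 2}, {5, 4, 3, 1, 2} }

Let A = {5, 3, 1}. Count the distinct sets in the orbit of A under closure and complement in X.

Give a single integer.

X∖A={4, 2}, int(X∖A)={2}, hence cl(A)={5, 4, 3, 1}
Orbit (k=closure, c=complement):
  1. A     = {5, 3, 1}
  2. kA    = {5, 4, 3, 1}
  3. cA    = {4, 2}
  4. ckA   = {2}
  5. kcA   = {5, 4, 1, 2}
  6. kckA  = {5, 1, 2}
  7. ckcA  = {3}
  8. ckckA = {4, 3}
  9. kckcA = {4, 3, 1}
  10. ckckcA = {5, 2}
(closed under both — stop)

10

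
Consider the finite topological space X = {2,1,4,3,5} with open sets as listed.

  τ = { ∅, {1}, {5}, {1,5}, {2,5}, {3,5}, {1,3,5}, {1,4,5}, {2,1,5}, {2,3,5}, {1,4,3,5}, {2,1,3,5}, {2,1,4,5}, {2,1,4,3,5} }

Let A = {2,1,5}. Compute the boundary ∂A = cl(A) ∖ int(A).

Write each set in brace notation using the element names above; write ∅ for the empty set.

{4,3}

open subsets of A: ∅, {5}, {1}, {1,5}, {2,5}, {2,1,5}; so int(A) = {2,1,5}
closure: X∖int(X∖A) = X∖∅ = {2,1,4,3,5}
∂A = {2,1,4,3,5} minus {2,1,5} = {4,3}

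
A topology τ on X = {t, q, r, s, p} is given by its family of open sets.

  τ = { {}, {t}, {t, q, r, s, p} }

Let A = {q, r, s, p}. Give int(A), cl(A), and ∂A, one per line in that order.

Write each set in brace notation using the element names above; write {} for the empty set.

int(A) = {}
cl(A)  = {q, r, s, p}
∂A     = {q, r, s, p}

interior: largest open inside A is {} (from {})
cl via duality: int({t}) = {t}, so X∖{t} = {q, r, s, p}
cl∖int = {q, r, s, p}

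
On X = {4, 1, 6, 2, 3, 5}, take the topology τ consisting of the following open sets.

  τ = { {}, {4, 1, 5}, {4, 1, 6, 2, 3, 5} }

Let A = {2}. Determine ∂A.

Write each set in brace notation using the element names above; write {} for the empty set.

U open, U⊆A: {}. int(A) = ⋃ = {}
X∖A={4, 1, 6, 3, 5}, int(X∖A)={4, 1, 5}, hence cl(A)={6, 2, 3}
∂A: remove int from cl → {6, 2, 3}

{6, 2, 3}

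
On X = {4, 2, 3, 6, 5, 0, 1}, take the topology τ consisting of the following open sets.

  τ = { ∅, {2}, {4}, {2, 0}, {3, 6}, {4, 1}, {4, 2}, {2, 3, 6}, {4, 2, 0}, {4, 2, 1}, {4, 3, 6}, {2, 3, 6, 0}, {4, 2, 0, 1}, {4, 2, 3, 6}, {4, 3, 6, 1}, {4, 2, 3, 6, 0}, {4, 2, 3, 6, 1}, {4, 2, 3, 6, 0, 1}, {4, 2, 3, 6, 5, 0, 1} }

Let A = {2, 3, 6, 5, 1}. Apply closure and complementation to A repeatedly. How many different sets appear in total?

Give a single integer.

X∖A={4, 0}, int(X∖A)={4}, hence cl(A)={2, 3, 6, 5, 0, 1}
Orbit (k=closure, c=complement):
  1. A     = {2, 3, 6, 5, 1}
  2. kA    = {2, 3, 6, 5, 0, 1}
  3. cA    = {4, 0}
  4. ckA   = {4}
  5. kcA   = {4, 5, 0, 1}
  6. kckA  = {4, 5, 1}
  7. ckcA  = {2, 3, 6}
  8. ckckA = {2, 3, 6, 0}
  9. kckcA = {2, 3, 6, 5, 0}
  10. ckckcA = {4, 1}
(closed under both — stop)

10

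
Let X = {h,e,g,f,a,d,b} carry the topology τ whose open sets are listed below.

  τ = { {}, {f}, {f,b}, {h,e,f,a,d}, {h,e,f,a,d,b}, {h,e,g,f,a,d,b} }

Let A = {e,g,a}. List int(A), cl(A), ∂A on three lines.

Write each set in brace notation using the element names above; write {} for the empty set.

int(A) = {}
cl(A)  = {h,e,g,a,d}
∂A     = {h,e,g,a,d}

U open, U⊆A: {}. int(A) = ⋃ = {}
X∖A={h,f,d,b}, int(X∖A)={f,b}, hence cl(A)={h,e,g,a,d}
∂A: remove int from cl → {h,e,g,a,d}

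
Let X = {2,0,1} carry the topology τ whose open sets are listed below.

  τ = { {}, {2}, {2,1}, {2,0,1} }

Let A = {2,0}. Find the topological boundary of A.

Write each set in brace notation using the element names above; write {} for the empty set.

{0,1}

opens ⊆ A: {}, {2}; union → int = {2}
complement {1}; its interior {}; cl(A) = X∖{} = {2,0,1}
boundary = {2,0,1} ∖ {2} = {0,1}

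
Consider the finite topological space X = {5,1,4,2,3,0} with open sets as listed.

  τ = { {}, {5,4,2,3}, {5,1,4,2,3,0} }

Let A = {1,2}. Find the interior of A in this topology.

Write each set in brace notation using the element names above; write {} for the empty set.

interior: largest open inside A is {} (from {})

{}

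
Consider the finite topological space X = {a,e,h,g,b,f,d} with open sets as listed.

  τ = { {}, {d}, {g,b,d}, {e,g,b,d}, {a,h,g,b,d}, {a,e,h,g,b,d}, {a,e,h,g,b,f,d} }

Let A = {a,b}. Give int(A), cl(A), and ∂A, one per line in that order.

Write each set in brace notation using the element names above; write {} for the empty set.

int(A) = {}
cl(A)  = {a,e,h,g,b,f}
∂A     = {a,e,h,g,b,f}

open subsets of A: {}; so int(A) = {}
closure: X∖int(X∖A) = X∖{d} = {a,e,h,g,b,f}
∂A = {a,e,h,g,b,f} minus {} = {a,e,h,g,b,f}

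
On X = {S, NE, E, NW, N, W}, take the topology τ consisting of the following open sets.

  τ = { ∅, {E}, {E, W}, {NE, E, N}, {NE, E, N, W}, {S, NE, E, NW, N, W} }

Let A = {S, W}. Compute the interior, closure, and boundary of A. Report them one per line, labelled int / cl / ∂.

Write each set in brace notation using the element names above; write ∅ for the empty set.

int(A) = ∅
cl(A)  = {S, NW, W}
∂A     = {S, NW, W}

interior: largest open inside A is ∅ (from ∅)
cl via duality: int({NE, E, NW, N}) = {NE, E, N}, so X∖{NE, E, N} = {S, NW, W}
cl∖int = {S, NW, W}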